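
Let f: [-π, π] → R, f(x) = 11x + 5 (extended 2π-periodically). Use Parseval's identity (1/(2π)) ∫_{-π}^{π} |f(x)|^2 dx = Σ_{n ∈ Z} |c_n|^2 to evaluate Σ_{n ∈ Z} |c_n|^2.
Σ |c_n|^2 = 121π^2/3 + 25

Expand and integrate term by term over [-π, π]:
  ∫ (11x)^2 dx = 121·(2π^3/3); ∫ 2·11·(5)·x dx = 0 (odd integrand); ∫ 5^2 dx = 25·2π.
So (1/(2π)) ∫_{-π}^{π} (11x + 5)^2 dx = 121π^2/3 + 25 = 121π^2/3 + 25.
Parseval ⇒ Σ |c_n|^2 = 121π^2/3 + 25.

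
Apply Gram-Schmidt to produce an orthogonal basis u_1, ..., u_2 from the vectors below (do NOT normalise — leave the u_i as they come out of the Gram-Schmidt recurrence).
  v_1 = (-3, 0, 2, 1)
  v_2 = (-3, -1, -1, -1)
Orthogonal basis:
  u_1 = (-3, 0, 2, 1)
  u_2 = (-12/7, -1, -13/7, -10/7)

Apply the Gram-Schmidt recurrence
  u_1 = v_1
  u_i = v_i − Σ_{j<i} ((v_i · u_j) / (u_j · u_j)) · u_j.

Step by step this gives:
  u_1 = (-3, 0, 2, 1)
  u_2 = (-12/7, -1, -13/7, -10/7)

Orthogonality check:
  u_2 · u_1 = 0 (should be 0)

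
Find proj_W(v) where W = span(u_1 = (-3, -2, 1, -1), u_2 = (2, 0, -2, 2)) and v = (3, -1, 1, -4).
proj_W(v) = (2/5, 8/5, 6/5, -6/5)

Set up U = [u_1 | ... | u_2] ∈ R^(4×2). The projector onto W = col(U) is P = U (U^T U)^(-1) U^T.
Compute U^T U =
  [15, -10]
  [-10, 12],
and U^T v = (-2, -4).
Solve U^T U · c = U^T v for the coefficients: c = (-4/5, -1). The projection is proj_W(v) = U c.
Check: (v - proj_W(v)) · u_1 = 0  (should be 0).
Check: (v - proj_W(v)) · u_2 = 0  (should be 0).
Result: proj_W(v) = (2/5, 8/5, 6/5, -6/5).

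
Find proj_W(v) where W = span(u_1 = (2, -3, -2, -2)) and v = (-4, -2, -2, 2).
proj_W(v) = (-4/21, 2/7, 4/21, 4/21)

Set up U = [u_1 | ... | u_1] ∈ R^(4×1). The projector onto W = col(U) is P = U (U^T U)^(-1) U^T.
Compute U^T U =
  [21],
and U^T v = (-2).
Solve U^T U · c = U^T v for the coefficients: c = (-2/21). The projection is proj_W(v) = U c.
Check: (v - proj_W(v)) · u_1 = 0  (should be 0).
Result: proj_W(v) = (-4/21, 2/7, 4/21, 4/21).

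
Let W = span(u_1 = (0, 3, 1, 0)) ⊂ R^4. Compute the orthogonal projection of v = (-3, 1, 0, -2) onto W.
proj_W(v) = (0, 9/10, 3/10, 0)

Set up U = [u_1 | ... | u_1] ∈ R^(4×1). The projector onto W = col(U) is P = U (U^T U)^(-1) U^T.
Compute U^T U =
  [10],
and U^T v = (3).
Solve U^T U · c = U^T v for the coefficients: c = (3/10). The projection is proj_W(v) = U c.
Check: (v - proj_W(v)) · u_1 = 0  (should be 0).
Result: proj_W(v) = (0, 9/10, 3/10, 0).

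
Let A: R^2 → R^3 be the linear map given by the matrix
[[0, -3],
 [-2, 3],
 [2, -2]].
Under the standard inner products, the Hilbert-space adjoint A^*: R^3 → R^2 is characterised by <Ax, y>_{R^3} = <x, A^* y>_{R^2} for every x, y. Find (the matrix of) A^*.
A^* = A^T =
[[0, -2, 2],
 [-3, 3, -2]]

For real matrices with standard dot products, the defining identity <Ax, y> = <x, A^* y> gives (Ax)^T y = x^T (A^*) y, i.e. x^T A^T y = x^T (A^*) y. Since this holds for all x, y, we must have A^* = A^T. Therefore
A^* =
[[0, -2, 2],
 [-3, 3, -2]].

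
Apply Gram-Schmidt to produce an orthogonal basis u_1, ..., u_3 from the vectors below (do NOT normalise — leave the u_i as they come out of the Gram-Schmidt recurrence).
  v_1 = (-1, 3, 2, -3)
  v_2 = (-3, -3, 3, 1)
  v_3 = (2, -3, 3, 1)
Orthogonal basis:
  u_1 = (-1, 3, 2, -3)
  u_2 = (-72/23, -60/23, 75/23, 14/23)
  u_3 = (382/127, -105/127, 290/127, -39/127)

Apply the Gram-Schmidt recurrence
  u_1 = v_1
  u_i = v_i − Σ_{j<i} ((v_i · u_j) / (u_j · u_j)) · u_j.

Step by step this gives:
  u_1 = (-1, 3, 2, -3)
  u_2 = (-72/23, -60/23, 75/23, 14/23)
  u_3 = (382/127, -105/127, 290/127, -39/127)

Orthogonality check:
  u_2 · u_1 = 0 (should be 0)
  u_3 · u_1 = 0 (should be 0)
  u_3 · u_2 = 0 (should be 0)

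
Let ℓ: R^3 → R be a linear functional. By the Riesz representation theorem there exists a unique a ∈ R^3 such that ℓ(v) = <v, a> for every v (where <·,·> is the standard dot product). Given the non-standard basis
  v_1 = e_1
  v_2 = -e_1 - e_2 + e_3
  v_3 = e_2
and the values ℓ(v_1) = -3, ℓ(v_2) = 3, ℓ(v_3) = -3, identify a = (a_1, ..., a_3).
a = (-3, -3, -3)

Write a = (a_1, ..., a_3) in the standard basis. For each basis vector v_i, ℓ(v_i) = <v_i, a> is a linear equation in the a_j's. Collect the n equations into a matrix system V a = ℓ, where row i of V is v_i (expressed in the standard basis). Since V is invertible (lower-triangular with 1s on the diagonal, up to permutation), solve by back-substitution:
  V =
[[1, 0, 0],
 [-1, -1, 1],
 [0, 1, 0]]
  V a = (-3, 3, -3)
Solving gives a = (-3, -3, -3).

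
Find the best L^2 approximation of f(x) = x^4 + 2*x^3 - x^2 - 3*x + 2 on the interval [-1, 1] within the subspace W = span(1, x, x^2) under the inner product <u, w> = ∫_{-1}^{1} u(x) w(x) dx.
g(x) = -x^2/7 - 9*x/5 + 67/35

The best approximation g ∈ W is the orthogonal projection of f onto W. Writing g = a_0 + a_1 x + a_2 x^2, the coefficients solve the normal equations G · a = b where
  G_{ij} = <φ_i, φ_j> and b_i = <f, φ_i>, with φ_0 = 1, φ_1 = x, φ_2 = x^2.
G =
  [2, 0, 2/3]
  [0, 2/3, 0]
  [2/3, 0, 2/5],
b = (56/15, -6/5, 128/105).
Solving gives a_0 = 67/35, a_1 = -9/5, a_2 = -1/7, so
  g(x) = -x^2/7 - 9*x/5 + 67/35.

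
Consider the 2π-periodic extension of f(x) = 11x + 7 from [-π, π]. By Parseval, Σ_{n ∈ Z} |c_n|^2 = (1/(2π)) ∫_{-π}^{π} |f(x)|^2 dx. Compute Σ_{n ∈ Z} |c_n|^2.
Σ |c_n|^2 = 121π^2/3 + 49

Expand and integrate term by term over [-π, π]:
  ∫ (11x)^2 dx = 121·(2π^3/3); ∫ 2·11·(7)·x dx = 0 (odd integrand); ∫ 7^2 dx = 49·2π.
So (1/(2π)) ∫_{-π}^{π} (11x + 7)^2 dx = 121π^2/3 + 49 = 121π^2/3 + 49.
Parseval ⇒ Σ |c_n|^2 = 121π^2/3 + 49.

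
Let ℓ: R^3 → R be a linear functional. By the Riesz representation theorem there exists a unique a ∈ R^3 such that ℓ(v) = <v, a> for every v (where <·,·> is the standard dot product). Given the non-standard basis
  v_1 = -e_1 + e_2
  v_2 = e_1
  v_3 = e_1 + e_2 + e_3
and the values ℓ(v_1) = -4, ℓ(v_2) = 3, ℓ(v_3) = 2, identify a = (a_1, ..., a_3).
a = (3, -1, 0)

Write a = (a_1, ..., a_3) in the standard basis. For each basis vector v_i, ℓ(v_i) = <v_i, a> is a linear equation in the a_j's. Collect the n equations into a matrix system V a = ℓ, where row i of V is v_i (expressed in the standard basis). Since V is invertible (lower-triangular with 1s on the diagonal, up to permutation), solve by back-substitution:
  V =
[[-1, 1, 0],
 [1, 0, 0],
 [1, 1, 1]]
  V a = (-4, 3, 2)
Solving gives a = (3, -1, 0).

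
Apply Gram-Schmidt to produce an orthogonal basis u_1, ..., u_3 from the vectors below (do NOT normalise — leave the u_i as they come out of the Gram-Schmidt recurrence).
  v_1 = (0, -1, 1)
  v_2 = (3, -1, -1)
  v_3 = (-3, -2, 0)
Orthogonal basis:
  u_1 = (0, -1, 1)
  u_2 = (3, -1, -1)
  u_3 = (-12/11, -18/11, -18/11)

Apply the Gram-Schmidt recurrence
  u_1 = v_1
  u_i = v_i − Σ_{j<i} ((v_i · u_j) / (u_j · u_j)) · u_j.

Step by step this gives:
  u_1 = (0, -1, 1)
  u_2 = (3, -1, -1)
  u_3 = (-12/11, -18/11, -18/11)

Orthogonality check:
  u_2 · u_1 = 0 (should be 0)
  u_3 · u_1 = 0 (should be 0)
  u_3 · u_2 = 0 (should be 0)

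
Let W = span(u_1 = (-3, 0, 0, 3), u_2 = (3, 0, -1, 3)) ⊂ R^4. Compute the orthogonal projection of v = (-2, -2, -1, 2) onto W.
proj_W(v) = (-35/19, 0, -1/19, 41/19)

Set up U = [u_1 | ... | u_2] ∈ R^(4×2). The projector onto W = col(U) is P = U (U^T U)^(-1) U^T.
Compute U^T U =
  [18, 0]
  [0, 19],
and U^T v = (12, 1).
Solve U^T U · c = U^T v for the coefficients: c = (2/3, 1/19). The projection is proj_W(v) = U c.
Check: (v - proj_W(v)) · u_1 = 0  (should be 0).
Check: (v - proj_W(v)) · u_2 = 0  (should be 0).
Result: proj_W(v) = (-35/19, 0, -1/19, 41/19).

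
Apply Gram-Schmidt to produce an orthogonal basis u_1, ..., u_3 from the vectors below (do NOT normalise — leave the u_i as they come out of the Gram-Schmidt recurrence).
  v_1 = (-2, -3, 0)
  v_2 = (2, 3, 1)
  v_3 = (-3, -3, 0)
Orthogonal basis:
  u_1 = (-2, -3, 0)
  u_2 = (0, 0, 1)
  u_3 = (-9/13, 6/13, 0)

Apply the Gram-Schmidt recurrence
  u_1 = v_1
  u_i = v_i − Σ_{j<i} ((v_i · u_j) / (u_j · u_j)) · u_j.

Step by step this gives:
  u_1 = (-2, -3, 0)
  u_2 = (0, 0, 1)
  u_3 = (-9/13, 6/13, 0)

Orthogonality check:
  u_2 · u_1 = 0 (should be 0)
  u_3 · u_1 = 0 (should be 0)
  u_3 · u_2 = 0 (should be 0)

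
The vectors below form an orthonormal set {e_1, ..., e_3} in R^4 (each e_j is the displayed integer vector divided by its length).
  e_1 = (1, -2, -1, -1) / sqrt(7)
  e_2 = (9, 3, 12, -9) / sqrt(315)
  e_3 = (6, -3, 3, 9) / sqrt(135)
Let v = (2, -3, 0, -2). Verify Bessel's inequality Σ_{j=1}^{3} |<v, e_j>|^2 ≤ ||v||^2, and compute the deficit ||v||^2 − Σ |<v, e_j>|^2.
Σ |<v, e_j>|^2 = 50/3; ||v||^2 = 17; deficit = 1/3

Write each e_j = u_j / sqrt(<u_j, u_j>) where u_j is the displayed integer vector. Then <v, e_j> = <v, u_j> / sqrt(<u_j, u_j>), so |<v, e_j>|^2 = <v, u_j>^2 / <u_j, u_j>.
Coefficients: <v, e_1> = 10/sqrt(7), <v, e_2> = 27/sqrt(315), <v, e_3> = 3/sqrt(135).
Square and sum: Σ |<v, e_j>|^2 = 50/3.
Compute ||v||^2 = v·v = 17.
Deficit = 17 − 50/3 = 1/3 ≥ 0, confirming Bessel's inequality. (The deficit equals ||v − Σ <v,e_j> e_j||^2, the squared distance from v to span{e_j}.)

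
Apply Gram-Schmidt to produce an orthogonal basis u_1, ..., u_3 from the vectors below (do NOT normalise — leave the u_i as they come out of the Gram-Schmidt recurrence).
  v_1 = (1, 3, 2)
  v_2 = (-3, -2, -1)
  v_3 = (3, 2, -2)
Orthogonal basis:
  u_1 = (1, 3, 2)
  u_2 = (-31/14, 5/14, 4/7)
  u_3 = (-7/25, 7/5, -49/25)

Apply the Gram-Schmidt recurrence
  u_1 = v_1
  u_i = v_i − Σ_{j<i} ((v_i · u_j) / (u_j · u_j)) · u_j.

Step by step this gives:
  u_1 = (1, 3, 2)
  u_2 = (-31/14, 5/14, 4/7)
  u_3 = (-7/25, 7/5, -49/25)

Orthogonality check:
  u_2 · u_1 = 0 (should be 0)
  u_3 · u_1 = 0 (should be 0)
  u_3 · u_2 = 0 (should be 0)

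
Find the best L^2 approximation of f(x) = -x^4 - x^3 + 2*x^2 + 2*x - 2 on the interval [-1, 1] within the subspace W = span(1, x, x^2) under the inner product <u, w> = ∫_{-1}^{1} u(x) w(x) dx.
g(x) = 8*x^2/7 + 7*x/5 - 67/35

The best approximation g ∈ W is the orthogonal projection of f onto W. Writing g = a_0 + a_1 x + a_2 x^2, the coefficients solve the normal equations G · a = b where
  G_{ij} = <φ_i, φ_j> and b_i = <f, φ_i>, with φ_0 = 1, φ_1 = x, φ_2 = x^2.
G =
  [2, 0, 2/3]
  [0, 2/3, 0]
  [2/3, 0, 2/5],
b = (-46/15, 14/15, -86/105).
Solving gives a_0 = -67/35, a_1 = 7/5, a_2 = 8/7, so
  g(x) = 8*x^2/7 + 7*x/5 - 67/35.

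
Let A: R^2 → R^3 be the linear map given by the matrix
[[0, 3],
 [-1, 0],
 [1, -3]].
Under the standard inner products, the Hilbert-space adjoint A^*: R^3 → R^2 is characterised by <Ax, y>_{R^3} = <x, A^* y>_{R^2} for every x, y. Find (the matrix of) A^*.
A^* = A^T =
[[0, -1, 1],
 [3, 0, -3]]

For real matrices with standard dot products, the defining identity <Ax, y> = <x, A^* y> gives (Ax)^T y = x^T (A^*) y, i.e. x^T A^T y = x^T (A^*) y. Since this holds for all x, y, we must have A^* = A^T. Therefore
A^* =
[[0, -1, 1],
 [3, 0, -3]].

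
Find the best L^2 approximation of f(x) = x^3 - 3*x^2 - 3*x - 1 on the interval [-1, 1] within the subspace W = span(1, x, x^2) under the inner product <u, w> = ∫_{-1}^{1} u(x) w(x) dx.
g(x) = -3*x^2 - 12*x/5 - 1

The best approximation g ∈ W is the orthogonal projection of f onto W. Writing g = a_0 + a_1 x + a_2 x^2, the coefficients solve the normal equations G · a = b where
  G_{ij} = <φ_i, φ_j> and b_i = <f, φ_i>, with φ_0 = 1, φ_1 = x, φ_2 = x^2.
G =
  [2, 0, 2/3]
  [0, 2/3, 0]
  [2/3, 0, 2/5],
b = (-4, -8/5, -28/15).
Solving gives a_0 = -1, a_1 = -12/5, a_2 = -3, so
  g(x) = -3*x^2 - 12*x/5 - 1.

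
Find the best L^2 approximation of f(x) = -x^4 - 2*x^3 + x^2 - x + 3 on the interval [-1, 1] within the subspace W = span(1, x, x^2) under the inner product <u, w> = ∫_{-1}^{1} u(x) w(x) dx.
g(x) = x^2/7 - 11*x/5 + 108/35

The best approximation g ∈ W is the orthogonal projection of f onto W. Writing g = a_0 + a_1 x + a_2 x^2, the coefficients solve the normal equations G · a = b where
  G_{ij} = <φ_i, φ_j> and b_i = <f, φ_i>, with φ_0 = 1, φ_1 = x, φ_2 = x^2.
G =
  [2, 0, 2/3]
  [0, 2/3, 0]
  [2/3, 0, 2/5],
b = (94/15, -22/15, 74/35).
Solving gives a_0 = 108/35, a_1 = -11/5, a_2 = 1/7, so
  g(x) = x^2/7 - 11*x/5 + 108/35.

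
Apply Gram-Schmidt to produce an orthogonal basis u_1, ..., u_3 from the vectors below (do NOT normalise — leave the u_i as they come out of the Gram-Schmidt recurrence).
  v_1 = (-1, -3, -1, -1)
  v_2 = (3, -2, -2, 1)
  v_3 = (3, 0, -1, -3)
Orthogonal basis:
  u_1 = (-1, -3, -1, -1)
  u_2 = (10/3, -1, -5/3, 4/3)
  u_3 = (31/20, 71/100, -3/20, -353/100)

Apply the Gram-Schmidt recurrence
  u_1 = v_1
  u_i = v_i − Σ_{j<i} ((v_i · u_j) / (u_j · u_j)) · u_j.

Step by step this gives:
  u_1 = (-1, -3, -1, -1)
  u_2 = (10/3, -1, -5/3, 4/3)
  u_3 = (31/20, 71/100, -3/20, -353/100)

Orthogonality check:
  u_2 · u_1 = 0 (should be 0)
  u_3 · u_1 = 0 (should be 0)
  u_3 · u_2 = 0 (should be 0)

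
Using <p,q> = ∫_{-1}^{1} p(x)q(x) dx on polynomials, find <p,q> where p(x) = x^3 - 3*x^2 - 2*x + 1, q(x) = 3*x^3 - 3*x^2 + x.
<p,q> = -92/105

Expand the product: p(x)·q(x) = 3*x^6 - 12*x^5 + 4*x^4 + 6*x^3 - 5*x^2 + x.
∫_{-1}^{1} of each monomial x^k gives [2/(k+1) if k even, 0 if k odd]. Integrating term-by-term (or equivalently evaluating the antiderivative F(x) = 3*x^7/7 - 2*x^6 + 4*x^5/5 + 3*x^4/2 - 5*x^3/3 + x^2/2 at the endpoints):
  F(1) − F(−1) = -46/105 − (46/105) = -92/105.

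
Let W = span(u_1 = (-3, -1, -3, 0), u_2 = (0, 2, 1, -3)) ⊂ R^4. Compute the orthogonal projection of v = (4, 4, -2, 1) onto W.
proj_W(v) = (375/241, 139/241, 382/241, -21/241)

Set up U = [u_1 | ... | u_2] ∈ R^(4×2). The projector onto W = col(U) is P = U (U^T U)^(-1) U^T.
Compute U^T U =
  [19, -5]
  [-5, 14],
and U^T v = (-10, 3).
Solve U^T U · c = U^T v for the coefficients: c = (-125/241, 7/241). The projection is proj_W(v) = U c.
Check: (v - proj_W(v)) · u_1 = 0  (should be 0).
Check: (v - proj_W(v)) · u_2 = 0  (should be 0).
Result: proj_W(v) = (375/241, 139/241, 382/241, -21/241).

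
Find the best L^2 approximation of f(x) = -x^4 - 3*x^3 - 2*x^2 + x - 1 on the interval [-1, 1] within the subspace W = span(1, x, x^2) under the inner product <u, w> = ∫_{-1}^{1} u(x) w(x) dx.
g(x) = -20*x^2/7 - 4*x/5 - 32/35

The best approximation g ∈ W is the orthogonal projection of f onto W. Writing g = a_0 + a_1 x + a_2 x^2, the coefficients solve the normal equations G · a = b where
  G_{ij} = <φ_i, φ_j> and b_i = <f, φ_i>, with φ_0 = 1, φ_1 = x, φ_2 = x^2.
G =
  [2, 0, 2/3]
  [0, 2/3, 0]
  [2/3, 0, 2/5],
b = (-56/15, -8/15, -184/105).
Solving gives a_0 = -32/35, a_1 = -4/5, a_2 = -20/7, so
  g(x) = -20*x^2/7 - 4*x/5 - 32/35.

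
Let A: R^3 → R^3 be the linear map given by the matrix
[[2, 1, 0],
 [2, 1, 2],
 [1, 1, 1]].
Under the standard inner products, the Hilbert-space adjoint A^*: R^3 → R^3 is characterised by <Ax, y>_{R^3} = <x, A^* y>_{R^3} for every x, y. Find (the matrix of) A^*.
A^* = A^T =
[[2, 2, 1],
 [1, 1, 1],
 [0, 2, 1]]

For real matrices with standard dot products, the defining identity <Ax, y> = <x, A^* y> gives (Ax)^T y = x^T (A^*) y, i.e. x^T A^T y = x^T (A^*) y. Since this holds for all x, y, we must have A^* = A^T. Therefore
A^* =
[[2, 2, 1],
 [1, 1, 1],
 [0, 2, 1]].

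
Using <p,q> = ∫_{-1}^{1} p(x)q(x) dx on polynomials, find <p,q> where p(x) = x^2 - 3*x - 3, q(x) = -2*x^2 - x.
<p,q> = 26/5

Expand the product: p(x)·q(x) = -2*x^4 + 5*x^3 + 9*x^2 + 3*x.
∫_{-1}^{1} of each monomial x^k gives [2/(k+1) if k even, 0 if k odd]. Integrating term-by-term (or equivalently evaluating the antiderivative F(x) = -2*x^5/5 + 5*x^4/4 + 3*x^3 + 3*x^2/2 at the endpoints):
  F(1) − F(−1) = 107/20 − (3/20) = 26/5.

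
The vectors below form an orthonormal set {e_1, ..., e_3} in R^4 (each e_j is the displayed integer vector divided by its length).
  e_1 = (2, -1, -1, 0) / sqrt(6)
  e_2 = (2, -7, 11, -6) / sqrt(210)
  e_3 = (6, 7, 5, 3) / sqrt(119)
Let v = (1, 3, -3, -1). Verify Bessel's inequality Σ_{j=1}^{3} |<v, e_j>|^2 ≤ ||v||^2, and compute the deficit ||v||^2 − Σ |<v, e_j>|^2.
Σ |<v, e_j>|^2 = 971/85; ||v||^2 = 20; deficit = 729/85

Write each e_j = u_j / sqrt(<u_j, u_j>) where u_j is the displayed integer vector. Then <v, e_j> = <v, u_j> / sqrt(<u_j, u_j>), so |<v, e_j>|^2 = <v, u_j>^2 / <u_j, u_j>.
Coefficients: <v, e_1> = 2/sqrt(6), <v, e_2> = -46/sqrt(210), <v, e_3> = 9/sqrt(119).
Square and sum: Σ |<v, e_j>|^2 = 971/85.
Compute ||v||^2 = v·v = 20.
Deficit = 20 − 971/85 = 729/85 ≥ 0, confirming Bessel's inequality. (The deficit equals ||v − Σ <v,e_j> e_j||^2, the squared distance from v to span{e_j}.)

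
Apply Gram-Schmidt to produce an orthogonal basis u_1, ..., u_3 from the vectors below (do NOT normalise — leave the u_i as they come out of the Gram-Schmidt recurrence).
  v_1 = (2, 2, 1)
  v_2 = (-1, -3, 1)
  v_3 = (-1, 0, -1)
Orthogonal basis:
  u_1 = (2, 2, 1)
  u_2 = (5/9, -13/9, 16/9)
  u_3 = (-1/10, 3/50, 2/25)

Apply the Gram-Schmidt recurrence
  u_1 = v_1
  u_i = v_i − Σ_{j<i} ((v_i · u_j) / (u_j · u_j)) · u_j.

Step by step this gives:
  u_1 = (2, 2, 1)
  u_2 = (5/9, -13/9, 16/9)
  u_3 = (-1/10, 3/50, 2/25)

Orthogonality check:
  u_2 · u_1 = 0 (should be 0)
  u_3 · u_1 = 0 (should be 0)
  u_3 · u_2 = 0 (should be 0)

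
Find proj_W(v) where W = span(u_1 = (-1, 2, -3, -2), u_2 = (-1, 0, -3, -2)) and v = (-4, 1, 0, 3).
proj_W(v) = (1/7, 1, 3/7, 2/7)

Set up U = [u_1 | ... | u_2] ∈ R^(4×2). The projector onto W = col(U) is P = U (U^T U)^(-1) U^T.
Compute U^T U =
  [18, 14]
  [14, 14],
and U^T v = (0, -2).
Solve U^T U · c = U^T v for the coefficients: c = (1/2, -9/14). The projection is proj_W(v) = U c.
Check: (v - proj_W(v)) · u_1 = 0  (should be 0).
Check: (v - proj_W(v)) · u_2 = 0  (should be 0).
Result: proj_W(v) = (1/7, 1, 3/7, 2/7).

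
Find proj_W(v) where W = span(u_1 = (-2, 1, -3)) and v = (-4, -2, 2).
proj_W(v) = (0, 0, 0)

Set up U = [u_1 | ... | u_1] ∈ R^(3×1). The projector onto W = col(U) is P = U (U^T U)^(-1) U^T.
Compute U^T U =
  [14],
and U^T v = (0).
Solve U^T U · c = U^T v for the coefficients: c = (0). The projection is proj_W(v) = U c.
Check: (v - proj_W(v)) · u_1 = 0  (should be 0).
Result: proj_W(v) = (0, 0, 0).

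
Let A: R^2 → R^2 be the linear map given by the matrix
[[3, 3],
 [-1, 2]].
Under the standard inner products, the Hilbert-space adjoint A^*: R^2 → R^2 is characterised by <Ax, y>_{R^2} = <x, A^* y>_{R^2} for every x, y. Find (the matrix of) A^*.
A^* = A^T =
[[3, -1],
 [3, 2]]

For real matrices with standard dot products, the defining identity <Ax, y> = <x, A^* y> gives (Ax)^T y = x^T (A^*) y, i.e. x^T A^T y = x^T (A^*) y. Since this holds for all x, y, we must have A^* = A^T. Therefore
A^* =
[[3, -1],
 [3, 2]].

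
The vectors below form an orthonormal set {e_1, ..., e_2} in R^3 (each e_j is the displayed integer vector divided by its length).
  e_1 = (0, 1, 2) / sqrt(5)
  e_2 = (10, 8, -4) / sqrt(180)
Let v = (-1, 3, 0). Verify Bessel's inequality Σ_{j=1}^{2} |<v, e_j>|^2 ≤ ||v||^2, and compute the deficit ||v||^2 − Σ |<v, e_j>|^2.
Σ |<v, e_j>|^2 = 26/9; ||v||^2 = 10; deficit = 64/9

Write each e_j = u_j / sqrt(<u_j, u_j>) where u_j is the displayed integer vector. Then <v, e_j> = <v, u_j> / sqrt(<u_j, u_j>), so |<v, e_j>|^2 = <v, u_j>^2 / <u_j, u_j>.
Coefficients: <v, e_1> = 3/sqrt(5), <v, e_2> = 14/sqrt(180).
Square and sum: Σ |<v, e_j>|^2 = 26/9.
Compute ||v||^2 = v·v = 10.
Deficit = 10 − 26/9 = 64/9 ≥ 0, confirming Bessel's inequality. (The deficit equals ||v − Σ <v,e_j> e_j||^2, the squared distance from v to span{e_j}.)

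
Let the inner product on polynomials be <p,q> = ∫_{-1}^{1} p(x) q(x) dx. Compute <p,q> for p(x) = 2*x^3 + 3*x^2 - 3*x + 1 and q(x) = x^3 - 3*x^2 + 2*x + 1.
<p,q> = -162/35

Expand the product: p(x)·q(x) = 2*x^6 - 3*x^5 - 8*x^4 + 18*x^3 - 6*x^2 - x + 1.
∫_{-1}^{1} of each monomial x^k gives [2/(k+1) if k even, 0 if k odd]. Integrating term-by-term (or equivalently evaluating the antiderivative F(x) = 2*x^7/7 - x^6/2 - 8*x^5/5 + 9*x^4/2 - 2*x^3 - x^2/2 + x at the endpoints):
  F(1) − F(−1) = 83/70 − (407/70) = -162/35.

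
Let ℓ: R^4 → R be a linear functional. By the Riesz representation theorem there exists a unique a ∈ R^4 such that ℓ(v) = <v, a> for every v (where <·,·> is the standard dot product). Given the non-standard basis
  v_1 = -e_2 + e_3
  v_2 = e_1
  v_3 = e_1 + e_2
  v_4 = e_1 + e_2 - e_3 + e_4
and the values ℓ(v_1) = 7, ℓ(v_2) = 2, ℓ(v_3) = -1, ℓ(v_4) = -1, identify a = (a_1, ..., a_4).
a = (2, -3, 4, 4)

Write a = (a_1, ..., a_4) in the standard basis. For each basis vector v_i, ℓ(v_i) = <v_i, a> is a linear equation in the a_j's. Collect the n equations into a matrix system V a = ℓ, where row i of V is v_i (expressed in the standard basis). Since V is invertible (lower-triangular with 1s on the diagonal, up to permutation), solve by back-substitution:
  V =
[[0, -1, 1, 0],
 [1, 0, 0, 0],
 [1, 1, 0, 0],
 [1, 1, -1, 1]]
  V a = (7, 2, -1, -1)
Solving gives a = (2, -3, 4, 4).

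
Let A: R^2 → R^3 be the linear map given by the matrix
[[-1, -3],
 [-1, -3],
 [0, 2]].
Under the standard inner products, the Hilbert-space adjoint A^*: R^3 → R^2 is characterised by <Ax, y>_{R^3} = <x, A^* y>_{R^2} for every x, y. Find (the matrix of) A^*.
A^* = A^T =
[[-1, -1, 0],
 [-3, -3, 2]]

For real matrices with standard dot products, the defining identity <Ax, y> = <x, A^* y> gives (Ax)^T y = x^T (A^*) y, i.e. x^T A^T y = x^T (A^*) y. Since this holds for all x, y, we must have A^* = A^T. Therefore
A^* =
[[-1, -1, 0],
 [-3, -3, 2]].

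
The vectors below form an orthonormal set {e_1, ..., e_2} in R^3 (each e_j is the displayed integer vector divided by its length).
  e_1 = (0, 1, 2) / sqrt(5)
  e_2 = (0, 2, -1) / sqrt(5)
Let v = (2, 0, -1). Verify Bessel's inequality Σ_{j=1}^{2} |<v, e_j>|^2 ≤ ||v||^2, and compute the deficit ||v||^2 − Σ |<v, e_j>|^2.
Σ |<v, e_j>|^2 = 1; ||v||^2 = 5; deficit = 4

Write each e_j = u_j / sqrt(<u_j, u_j>) where u_j is the displayed integer vector. Then <v, e_j> = <v, u_j> / sqrt(<u_j, u_j>), so |<v, e_j>|^2 = <v, u_j>^2 / <u_j, u_j>.
Coefficients: <v, e_1> = -2/sqrt(5), <v, e_2> = 1/sqrt(5).
Square and sum: Σ |<v, e_j>|^2 = 1.
Compute ||v||^2 = v·v = 5.
Deficit = 5 − 1 = 4 ≥ 0, confirming Bessel's inequality. (The deficit equals ||v − Σ <v,e_j> e_j||^2, the squared distance from v to span{e_j}.)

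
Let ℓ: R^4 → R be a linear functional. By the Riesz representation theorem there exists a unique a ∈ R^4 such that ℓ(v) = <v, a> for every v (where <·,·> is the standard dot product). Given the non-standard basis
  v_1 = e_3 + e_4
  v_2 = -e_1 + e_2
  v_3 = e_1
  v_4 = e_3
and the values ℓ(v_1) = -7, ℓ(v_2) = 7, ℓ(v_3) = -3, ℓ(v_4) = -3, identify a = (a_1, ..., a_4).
a = (-3, 4, -3, -4)

Write a = (a_1, ..., a_4) in the standard basis. For each basis vector v_i, ℓ(v_i) = <v_i, a> is a linear equation in the a_j's. Collect the n equations into a matrix system V a = ℓ, where row i of V is v_i (expressed in the standard basis). Since V is invertible (lower-triangular with 1s on the diagonal, up to permutation), solve by back-substitution:
  V =
[[0, 0, 1, 1],
 [-1, 1, 0, 0],
 [1, 0, 0, 0],
 [0, 0, 1, 0]]
  V a = (-7, 7, -3, -3)
Solving gives a = (-3, 4, -3, -4).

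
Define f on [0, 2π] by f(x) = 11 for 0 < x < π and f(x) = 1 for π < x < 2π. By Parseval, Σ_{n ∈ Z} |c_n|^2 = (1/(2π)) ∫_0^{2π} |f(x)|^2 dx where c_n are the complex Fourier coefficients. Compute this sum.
Σ |c_n|^2 = 61

Parseval equates the L^2 energy of f (normalised by 1/(2π)) with the ℓ^2 sum of its Fourier coefficients: (1/(2π)) ∫_0^{2π} |f|^2 = Σ |c_n|^2.
Compute the left side: (1/(2π)) [∫_0^π 11^2 dx + ∫_π^{2π} 1^2 dx] = (1/(2π)) · (121π + 1π) = (121 + 1)/2 = 61.
So Σ_{n ∈ Z} |c_n|^2 = 61.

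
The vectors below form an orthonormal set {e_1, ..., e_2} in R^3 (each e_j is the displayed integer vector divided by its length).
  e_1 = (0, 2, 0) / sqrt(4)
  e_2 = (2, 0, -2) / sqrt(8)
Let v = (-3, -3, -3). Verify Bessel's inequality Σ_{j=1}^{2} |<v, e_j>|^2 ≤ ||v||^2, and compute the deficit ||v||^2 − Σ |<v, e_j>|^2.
Σ |<v, e_j>|^2 = 9; ||v||^2 = 27; deficit = 18

Write each e_j = u_j / sqrt(<u_j, u_j>) where u_j is the displayed integer vector. Then <v, e_j> = <v, u_j> / sqrt(<u_j, u_j>), so |<v, e_j>|^2 = <v, u_j>^2 / <u_j, u_j>.
Coefficients: <v, e_1> = -6/sqrt(4), <v, e_2> = 0/sqrt(8).
Square and sum: Σ |<v, e_j>|^2 = 9.
Compute ||v||^2 = v·v = 27.
Deficit = 27 − 9 = 18 ≥ 0, confirming Bessel's inequality. (The deficit equals ||v − Σ <v,e_j> e_j||^2, the squared distance from v to span{e_j}.)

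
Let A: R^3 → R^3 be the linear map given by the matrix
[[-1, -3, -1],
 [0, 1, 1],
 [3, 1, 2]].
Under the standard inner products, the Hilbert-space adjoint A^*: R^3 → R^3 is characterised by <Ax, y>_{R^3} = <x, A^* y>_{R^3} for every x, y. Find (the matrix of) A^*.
A^* = A^T =
[[-1, 0, 3],
 [-3, 1, 1],
 [-1, 1, 2]]

For real matrices with standard dot products, the defining identity <Ax, y> = <x, A^* y> gives (Ax)^T y = x^T (A^*) y, i.e. x^T A^T y = x^T (A^*) y. Since this holds for all x, y, we must have A^* = A^T. Therefore
A^* =
[[-1, 0, 3],
 [-3, 1, 1],
 [-1, 1, 2]].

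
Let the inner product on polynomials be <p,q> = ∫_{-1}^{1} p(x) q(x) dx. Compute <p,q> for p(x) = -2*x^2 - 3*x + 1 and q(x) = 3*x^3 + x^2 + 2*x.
<p,q> = -116/15

Expand the product: p(x)·q(x) = -6*x^5 - 11*x^4 - 4*x^3 - 5*x^2 + 2*x.
∫_{-1}^{1} of each monomial x^k gives [2/(k+1) if k even, 0 if k odd]. Integrating term-by-term (or equivalently evaluating the antiderivative F(x) = -x^6 - 11*x^5/5 - x^4 - 5*x^3/3 + x^2 at the endpoints):
  F(1) − F(−1) = -73/15 − (43/15) = -116/15.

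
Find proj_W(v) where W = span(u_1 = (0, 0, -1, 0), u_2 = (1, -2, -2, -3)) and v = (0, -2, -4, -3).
proj_W(v) = (13/14, -13/7, -4, -39/14)

Set up U = [u_1 | ... | u_2] ∈ R^(4×2). The projector onto W = col(U) is P = U (U^T U)^(-1) U^T.
Compute U^T U =
  [1, 2]
  [2, 18],
and U^T v = (4, 21).
Solve U^T U · c = U^T v for the coefficients: c = (15/7, 13/14). The projection is proj_W(v) = U c.
Check: (v - proj_W(v)) · u_1 = 0  (should be 0).
Check: (v - proj_W(v)) · u_2 = 0  (should be 0).
Result: proj_W(v) = (13/14, -13/7, -4, -39/14).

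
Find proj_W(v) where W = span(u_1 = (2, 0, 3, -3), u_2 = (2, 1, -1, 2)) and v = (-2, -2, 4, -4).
proj_W(v) = (-124/65, -296/195, 626/195, -922/195)

Set up U = [u_1 | ... | u_2] ∈ R^(4×2). The projector onto W = col(U) is P = U (U^T U)^(-1) U^T.
Compute U^T U =
  [22, -5]
  [-5, 10],
and U^T v = (20, -18).
Solve U^T U · c = U^T v for the coefficients: c = (22/39, -296/195). The projection is proj_W(v) = U c.
Check: (v - proj_W(v)) · u_1 = 0  (should be 0).
Check: (v - proj_W(v)) · u_2 = 0  (should be 0).
Result: proj_W(v) = (-124/65, -296/195, 626/195, -922/195).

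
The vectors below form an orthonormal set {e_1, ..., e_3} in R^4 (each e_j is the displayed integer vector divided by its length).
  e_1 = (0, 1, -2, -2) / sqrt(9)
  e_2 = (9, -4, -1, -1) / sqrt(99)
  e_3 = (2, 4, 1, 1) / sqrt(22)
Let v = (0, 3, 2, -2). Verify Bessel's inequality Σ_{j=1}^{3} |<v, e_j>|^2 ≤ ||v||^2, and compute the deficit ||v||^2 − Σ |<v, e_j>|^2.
Σ |<v, e_j>|^2 = 9; ||v||^2 = 17; deficit = 8

Write each e_j = u_j / sqrt(<u_j, u_j>) where u_j is the displayed integer vector. Then <v, e_j> = <v, u_j> / sqrt(<u_j, u_j>), so |<v, e_j>|^2 = <v, u_j>^2 / <u_j, u_j>.
Coefficients: <v, e_1> = 3/sqrt(9), <v, e_2> = -12/sqrt(99), <v, e_3> = 12/sqrt(22).
Square and sum: Σ |<v, e_j>|^2 = 9.
Compute ||v||^2 = v·v = 17.
Deficit = 17 − 9 = 8 ≥ 0, confirming Bessel's inequality. (The deficit equals ||v − Σ <v,e_j> e_j||^2, the squared distance from v to span{e_j}.)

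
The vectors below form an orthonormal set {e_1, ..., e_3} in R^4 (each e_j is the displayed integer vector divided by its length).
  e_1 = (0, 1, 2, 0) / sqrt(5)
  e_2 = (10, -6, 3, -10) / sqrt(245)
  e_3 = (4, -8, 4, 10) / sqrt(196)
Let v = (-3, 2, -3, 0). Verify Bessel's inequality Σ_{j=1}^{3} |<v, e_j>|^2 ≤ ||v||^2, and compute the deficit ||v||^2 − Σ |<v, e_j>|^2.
Σ |<v, e_j>|^2 = 1077/49; ||v||^2 = 22; deficit = 1/49

Write each e_j = u_j / sqrt(<u_j, u_j>) where u_j is the displayed integer vector. Then <v, e_j> = <v, u_j> / sqrt(<u_j, u_j>), so |<v, e_j>|^2 = <v, u_j>^2 / <u_j, u_j>.
Coefficients: <v, e_1> = -4/sqrt(5), <v, e_2> = -51/sqrt(245), <v, e_3> = -40/sqrt(196).
Square and sum: Σ |<v, e_j>|^2 = 1077/49.
Compute ||v||^2 = v·v = 22.
Deficit = 22 − 1077/49 = 1/49 ≥ 0, confirming Bessel's inequality. (The deficit equals ||v − Σ <v,e_j> e_j||^2, the squared distance from v to span{e_j}.)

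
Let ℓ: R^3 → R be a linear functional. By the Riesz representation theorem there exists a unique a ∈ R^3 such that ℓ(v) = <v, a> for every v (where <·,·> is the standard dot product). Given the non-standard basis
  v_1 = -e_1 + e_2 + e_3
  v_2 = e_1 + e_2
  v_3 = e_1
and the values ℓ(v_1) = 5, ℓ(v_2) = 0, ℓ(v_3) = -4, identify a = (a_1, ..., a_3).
a = (-4, 4, -3)

Write a = (a_1, ..., a_3) in the standard basis. For each basis vector v_i, ℓ(v_i) = <v_i, a> is a linear equation in the a_j's. Collect the n equations into a matrix system V a = ℓ, where row i of V is v_i (expressed in the standard basis). Since V is invertible (lower-triangular with 1s on the diagonal, up to permutation), solve by back-substitution:
  V =
[[-1, 1, 1],
 [1, 1, 0],
 [1, 0, 0]]
  V a = (5, 0, -4)
Solving gives a = (-4, 4, -3).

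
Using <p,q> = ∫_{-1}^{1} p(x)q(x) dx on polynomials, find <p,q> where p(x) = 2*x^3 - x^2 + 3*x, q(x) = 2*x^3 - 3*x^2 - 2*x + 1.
<p,q> = -32/21

Expand the product: p(x)·q(x) = 4*x^6 - 8*x^5 + 5*x^4 - 5*x^3 - 7*x^2 + 3*x.
∫_{-1}^{1} of each monomial x^k gives [2/(k+1) if k even, 0 if k odd]. Integrating term-by-term (or equivalently evaluating the antiderivative F(x) = 4*x^7/7 - 4*x^6/3 + x^5 - 5*x^4/4 - 7*x^3/3 + 3*x^2/2 at the endpoints):
  F(1) − F(−1) = -155/84 − (-9/28) = -32/21.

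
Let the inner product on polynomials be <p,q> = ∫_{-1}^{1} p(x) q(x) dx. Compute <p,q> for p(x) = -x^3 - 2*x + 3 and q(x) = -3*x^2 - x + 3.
<p,q> = 206/15

Expand the product: p(x)·q(x) = 3*x^5 + x^4 + 3*x^3 - 7*x^2 - 9*x + 9.
∫_{-1}^{1} of each monomial x^k gives [2/(k+1) if k even, 0 if k odd]. Integrating term-by-term (or equivalently evaluating the antiderivative F(x) = x^6/2 + x^5/5 + 3*x^4/4 - 7*x^3/3 - 9*x^2/2 + 9*x at the endpoints):
  F(1) − F(−1) = 217/60 − (-607/60) = 206/15.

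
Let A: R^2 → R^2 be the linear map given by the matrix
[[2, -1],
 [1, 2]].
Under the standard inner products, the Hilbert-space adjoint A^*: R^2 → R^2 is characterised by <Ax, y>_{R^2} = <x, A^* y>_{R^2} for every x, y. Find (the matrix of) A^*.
A^* = A^T =
[[2, 1],
 [-1, 2]]

For real matrices with standard dot products, the defining identity <Ax, y> = <x, A^* y> gives (Ax)^T y = x^T (A^*) y, i.e. x^T A^T y = x^T (A^*) y. Since this holds for all x, y, we must have A^* = A^T. Therefore
A^* =
[[2, 1],
 [-1, 2]].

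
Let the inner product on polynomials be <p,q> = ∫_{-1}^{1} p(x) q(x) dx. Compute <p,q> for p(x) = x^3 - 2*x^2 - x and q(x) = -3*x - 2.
<p,q> = 52/15

Expand the product: p(x)·q(x) = -3*x^4 + 4*x^3 + 7*x^2 + 2*x.
∫_{-1}^{1} of each monomial x^k gives [2/(k+1) if k even, 0 if k odd]. Integrating term-by-term (or equivalently evaluating the antiderivative F(x) = -3*x^5/5 + x^4 + 7*x^3/3 + x^2 at the endpoints):
  F(1) − F(−1) = 56/15 − (4/15) = 52/15.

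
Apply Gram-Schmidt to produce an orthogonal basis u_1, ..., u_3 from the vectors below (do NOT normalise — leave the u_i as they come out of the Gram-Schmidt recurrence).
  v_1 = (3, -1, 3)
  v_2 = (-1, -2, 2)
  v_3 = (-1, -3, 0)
Orthogonal basis:
  u_1 = (3, -1, 3)
  u_2 = (-34/19, -33/19, 23/19)
  u_3 = (46/73, -207/146, -161/146)

Apply the Gram-Schmidt recurrence
  u_1 = v_1
  u_i = v_i − Σ_{j<i} ((v_i · u_j) / (u_j · u_j)) · u_j.

Step by step this gives:
  u_1 = (3, -1, 3)
  u_2 = (-34/19, -33/19, 23/19)
  u_3 = (46/73, -207/146, -161/146)

Orthogonality check:
  u_2 · u_1 = 0 (should be 0)
  u_3 · u_1 = 0 (should be 0)
  u_3 · u_2 = 0 (should be 0)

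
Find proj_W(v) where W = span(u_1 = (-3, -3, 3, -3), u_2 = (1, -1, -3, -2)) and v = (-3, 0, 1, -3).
proj_W(v) = (-98/59, -112/59, 84/59, -119/59)

Set up U = [u_1 | ... | u_2] ∈ R^(4×2). The projector onto W = col(U) is P = U (U^T U)^(-1) U^T.
Compute U^T U =
  [36, -3]
  [-3, 15],
and U^T v = (21, 0).
Solve U^T U · c = U^T v for the coefficients: c = (35/59, 7/59). The projection is proj_W(v) = U c.
Check: (v - proj_W(v)) · u_1 = 0  (should be 0).
Check: (v - proj_W(v)) · u_2 = 0  (should be 0).
Result: proj_W(v) = (-98/59, -112/59, 84/59, -119/59).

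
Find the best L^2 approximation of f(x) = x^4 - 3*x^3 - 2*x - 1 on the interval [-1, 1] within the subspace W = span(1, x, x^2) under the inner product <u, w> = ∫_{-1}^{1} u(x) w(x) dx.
g(x) = 6*x^2/7 - 19*x/5 - 38/35

The best approximation g ∈ W is the orthogonal projection of f onto W. Writing g = a_0 + a_1 x + a_2 x^2, the coefficients solve the normal equations G · a = b where
  G_{ij} = <φ_i, φ_j> and b_i = <f, φ_i>, with φ_0 = 1, φ_1 = x, φ_2 = x^2.
G =
  [2, 0, 2/3]
  [0, 2/3, 0]
  [2/3, 0, 2/5],
b = (-8/5, -38/15, -8/21).
Solving gives a_0 = -38/35, a_1 = -19/5, a_2 = 6/7, so
  g(x) = 6*x^2/7 - 19*x/5 - 38/35.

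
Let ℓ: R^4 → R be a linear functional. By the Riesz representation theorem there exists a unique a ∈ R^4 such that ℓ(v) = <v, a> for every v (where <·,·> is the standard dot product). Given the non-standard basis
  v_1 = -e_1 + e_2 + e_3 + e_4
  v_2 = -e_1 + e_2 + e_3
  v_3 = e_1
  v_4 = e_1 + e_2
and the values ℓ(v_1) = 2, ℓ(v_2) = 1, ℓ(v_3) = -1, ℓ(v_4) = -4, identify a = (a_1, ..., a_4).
a = (-1, -3, 3, 1)

Write a = (a_1, ..., a_4) in the standard basis. For each basis vector v_i, ℓ(v_i) = <v_i, a> is a linear equation in the a_j's. Collect the n equations into a matrix system V a = ℓ, where row i of V is v_i (expressed in the standard basis). Since V is invertible (lower-triangular with 1s on the diagonal, up to permutation), solve by back-substitution:
  V =
[[-1, 1, 1, 1],
 [-1, 1, 1, 0],
 [1, 0, 0, 0],
 [1, 1, 0, 0]]
  V a = (2, 1, -1, -4)
Solving gives a = (-1, -3, 3, 1).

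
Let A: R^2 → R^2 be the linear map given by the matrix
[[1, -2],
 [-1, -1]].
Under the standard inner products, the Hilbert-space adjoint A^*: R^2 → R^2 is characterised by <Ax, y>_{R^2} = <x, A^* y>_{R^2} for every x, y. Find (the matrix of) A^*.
A^* = A^T =
[[1, -1],
 [-2, -1]]

For real matrices with standard dot products, the defining identity <Ax, y> = <x, A^* y> gives (Ax)^T y = x^T (A^*) y, i.e. x^T A^T y = x^T (A^*) y. Since this holds for all x, y, we must have A^* = A^T. Therefore
A^* =
[[1, -1],
 [-2, -1]].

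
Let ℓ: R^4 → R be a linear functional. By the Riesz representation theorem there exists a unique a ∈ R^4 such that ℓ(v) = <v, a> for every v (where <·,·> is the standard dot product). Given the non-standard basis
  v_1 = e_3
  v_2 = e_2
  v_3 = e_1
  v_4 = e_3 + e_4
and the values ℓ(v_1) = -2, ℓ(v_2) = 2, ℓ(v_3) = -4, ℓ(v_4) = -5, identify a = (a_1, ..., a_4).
a = (-4, 2, -2, -3)

Write a = (a_1, ..., a_4) in the standard basis. For each basis vector v_i, ℓ(v_i) = <v_i, a> is a linear equation in the a_j's. Collect the n equations into a matrix system V a = ℓ, where row i of V is v_i (expressed in the standard basis). Since V is invertible (lower-triangular with 1s on the diagonal, up to permutation), solve by back-substitution:
  V =
[[0, 0, 1, 0],
 [0, 1, 0, 0],
 [1, 0, 0, 0],
 [0, 0, 1, 1]]
  V a = (-2, 2, -4, -5)
Solving gives a = (-4, 2, -2, -3).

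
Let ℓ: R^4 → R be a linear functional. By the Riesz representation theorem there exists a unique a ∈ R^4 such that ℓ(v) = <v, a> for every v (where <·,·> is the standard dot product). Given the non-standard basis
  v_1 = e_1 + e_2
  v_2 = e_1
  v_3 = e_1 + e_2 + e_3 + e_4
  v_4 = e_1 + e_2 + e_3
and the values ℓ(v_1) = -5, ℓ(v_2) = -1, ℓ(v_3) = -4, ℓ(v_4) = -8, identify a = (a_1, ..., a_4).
a = (-1, -4, -3, 4)

Write a = (a_1, ..., a_4) in the standard basis. For each basis vector v_i, ℓ(v_i) = <v_i, a> is a linear equation in the a_j's. Collect the n equations into a matrix system V a = ℓ, where row i of V is v_i (expressed in the standard basis). Since V is invertible (lower-triangular with 1s on the diagonal, up to permutation), solve by back-substitution:
  V =
[[1, 1, 0, 0],
 [1, 0, 0, 0],
 [1, 1, 1, 1],
 [1, 1, 1, 0]]
  V a = (-5, -1, -4, -8)
Solving gives a = (-1, -4, -3, 4).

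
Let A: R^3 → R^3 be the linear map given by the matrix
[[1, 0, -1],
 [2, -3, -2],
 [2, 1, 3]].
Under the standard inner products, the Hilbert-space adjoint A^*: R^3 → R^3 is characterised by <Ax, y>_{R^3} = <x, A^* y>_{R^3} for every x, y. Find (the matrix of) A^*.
A^* = A^T =
[[1, 2, 2],
 [0, -3, 1],
 [-1, -2, 3]]

For real matrices with standard dot products, the defining identity <Ax, y> = <x, A^* y> gives (Ax)^T y = x^T (A^*) y, i.e. x^T A^T y = x^T (A^*) y. Since this holds for all x, y, we must have A^* = A^T. Therefore
A^* =
[[1, 2, 2],
 [0, -3, 1],
 [-1, -2, 3]].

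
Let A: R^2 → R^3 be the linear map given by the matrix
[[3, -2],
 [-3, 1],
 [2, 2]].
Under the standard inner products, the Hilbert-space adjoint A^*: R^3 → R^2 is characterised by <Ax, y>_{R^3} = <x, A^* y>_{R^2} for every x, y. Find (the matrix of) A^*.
A^* = A^T =
[[3, -3, 2],
 [-2, 1, 2]]

For real matrices with standard dot products, the defining identity <Ax, y> = <x, A^* y> gives (Ax)^T y = x^T (A^*) y, i.e. x^T A^T y = x^T (A^*) y. Since this holds for all x, y, we must have A^* = A^T. Therefore
A^* =
[[3, -3, 2],
 [-2, 1, 2]].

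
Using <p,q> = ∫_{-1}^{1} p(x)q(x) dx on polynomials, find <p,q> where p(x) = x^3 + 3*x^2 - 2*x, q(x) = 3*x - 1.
<p,q> = -24/5

Expand the product: p(x)·q(x) = 3*x^4 + 8*x^3 - 9*x^2 + 2*x.
∫_{-1}^{1} of each monomial x^k gives [2/(k+1) if k even, 0 if k odd]. Integrating term-by-term (or equivalently evaluating the antiderivative F(x) = 3*x^5/5 + 2*x^4 - 3*x^3 + x^2 at the endpoints):
  F(1) − F(−1) = 3/5 − (27/5) = -24/5.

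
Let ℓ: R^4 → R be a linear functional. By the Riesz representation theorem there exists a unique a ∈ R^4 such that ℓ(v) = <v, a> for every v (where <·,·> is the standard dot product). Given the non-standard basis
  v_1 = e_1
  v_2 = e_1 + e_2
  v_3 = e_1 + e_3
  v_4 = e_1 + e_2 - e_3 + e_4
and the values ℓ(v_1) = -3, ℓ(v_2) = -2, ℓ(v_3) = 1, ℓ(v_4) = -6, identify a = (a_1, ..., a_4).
a = (-3, 1, 4, 0)

Write a = (a_1, ..., a_4) in the standard basis. For each basis vector v_i, ℓ(v_i) = <v_i, a> is a linear equation in the a_j's. Collect the n equations into a matrix system V a = ℓ, where row i of V is v_i (expressed in the standard basis). Since V is invertible (lower-triangular with 1s on the diagonal, up to permutation), solve by back-substitution:
  V =
[[1, 0, 0, 0],
 [1, 1, 0, 0],
 [1, 0, 1, 0],
 [1, 1, -1, 1]]
  V a = (-3, -2, 1, -6)
Solving gives a = (-3, 1, 4, 0).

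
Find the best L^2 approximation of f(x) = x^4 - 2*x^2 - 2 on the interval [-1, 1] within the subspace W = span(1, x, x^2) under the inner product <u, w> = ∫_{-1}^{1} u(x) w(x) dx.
g(x) = -8*x^2/7 - 73/35

The best approximation g ∈ W is the orthogonal projection of f onto W. Writing g = a_0 + a_1 x + a_2 x^2, the coefficients solve the normal equations G · a = b where
  G_{ij} = <φ_i, φ_j> and b_i = <f, φ_i>, with φ_0 = 1, φ_1 = x, φ_2 = x^2.
G =
  [2, 0, 2/3]
  [0, 2/3, 0]
  [2/3, 0, 2/5],
b = (-74/15, 0, -194/105).
Solving gives a_0 = -73/35, a_1 = 0, a_2 = -8/7, so
  g(x) = -8*x^2/7 - 73/35.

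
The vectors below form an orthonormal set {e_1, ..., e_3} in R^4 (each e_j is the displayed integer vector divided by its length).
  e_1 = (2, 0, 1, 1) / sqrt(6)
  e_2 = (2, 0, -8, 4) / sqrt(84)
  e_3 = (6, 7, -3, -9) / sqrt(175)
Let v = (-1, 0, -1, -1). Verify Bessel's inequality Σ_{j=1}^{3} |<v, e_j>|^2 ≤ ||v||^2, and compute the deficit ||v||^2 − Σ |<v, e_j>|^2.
Σ |<v, e_j>|^2 = 73/25; ||v||^2 = 3; deficit = 2/25

Write each e_j = u_j / sqrt(<u_j, u_j>) where u_j is the displayed integer vector. Then <v, e_j> = <v, u_j> / sqrt(<u_j, u_j>), so |<v, e_j>|^2 = <v, u_j>^2 / <u_j, u_j>.
Coefficients: <v, e_1> = -4/sqrt(6), <v, e_2> = 2/sqrt(84), <v, e_3> = 6/sqrt(175).
Square and sum: Σ |<v, e_j>|^2 = 73/25.
Compute ||v||^2 = v·v = 3.
Deficit = 3 − 73/25 = 2/25 ≥ 0, confirming Bessel's inequality. (The deficit equals ||v − Σ <v,e_j> e_j||^2, the squared distance from v to span{e_j}.)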